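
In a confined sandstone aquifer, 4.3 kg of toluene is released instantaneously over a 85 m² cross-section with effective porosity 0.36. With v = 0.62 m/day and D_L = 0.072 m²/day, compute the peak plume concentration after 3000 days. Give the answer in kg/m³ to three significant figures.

0.00270 kg/m³

The peak of an instantaneous 1D plume sits at x = vt; there the Gaussian factor is 1 and C_max = M/(n_e·A·√(4πDt)), where n_e·A is the pore area the mass is dissolved in.
√(4πDt) = √(4π × 0.072 × 3000) = 52.10 m, so C_max = 4.3/(0.36 × 85 × 52.10) = 0.00270 kg/m³.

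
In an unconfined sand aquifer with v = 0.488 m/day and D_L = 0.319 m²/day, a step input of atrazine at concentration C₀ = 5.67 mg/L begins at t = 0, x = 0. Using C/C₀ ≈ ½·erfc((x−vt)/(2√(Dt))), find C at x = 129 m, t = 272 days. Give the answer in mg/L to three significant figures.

For a continuous step input, C/C₀ ≈ ½·erfc((x−vt)/(2√(Dt))).
vt = 0.488 × 272 = 132.736 m and 2√(Dt) = 2√(0.319 × 272) = 18.63 m.
Argument (x−vt)/(2√(Dt)) = (129 − 132.736)/18.63 = -0.2005; ½·erfc(-0.2005) = 0.6116.
C = 5.67 × 0.6116 = 3.47 mg/L.

3.47 mg/L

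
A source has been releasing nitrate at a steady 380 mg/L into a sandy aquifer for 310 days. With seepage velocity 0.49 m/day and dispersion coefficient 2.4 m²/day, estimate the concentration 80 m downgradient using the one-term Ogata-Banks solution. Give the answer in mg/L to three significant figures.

For a continuous step input, C/C₀ ≈ ½·erfc((x−vt)/(2√(Dt))).
vt = 0.49 × 310 = 151.9 m and 2√(Dt) = 2√(2.4 × 310) = 54.55 m.
Argument (x−vt)/(2√(Dt)) = (80 − 151.9)/54.55 = -1.318; ½·erfc(-1.318) = 0.9688.
C = 380 × 0.9688 = 368 mg/L.

368 mg/L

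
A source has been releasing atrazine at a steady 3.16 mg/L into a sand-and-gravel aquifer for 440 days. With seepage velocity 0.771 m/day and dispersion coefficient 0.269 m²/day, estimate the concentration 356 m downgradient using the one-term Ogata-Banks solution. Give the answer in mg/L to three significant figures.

0.436 mg/L

For a continuous step input, C/C₀ ≈ ½·erfc((x−vt)/(2√(Dt))).
vt = 0.771 × 440 = 339.24 m and 2√(Dt) = 2√(0.269 × 440) = 21.76 m.
Argument (x−vt)/(2√(Dt)) = (356 − 339.24)/21.76 = 0.7702; ½·erfc(0.7702) = 0.1380.
C = 3.16 × 0.1380 = 0.436 mg/L.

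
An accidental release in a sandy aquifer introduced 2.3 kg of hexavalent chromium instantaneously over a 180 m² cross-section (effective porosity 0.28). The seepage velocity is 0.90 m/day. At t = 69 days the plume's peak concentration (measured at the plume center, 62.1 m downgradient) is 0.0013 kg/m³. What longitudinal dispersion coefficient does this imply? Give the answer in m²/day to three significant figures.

1.42 m²/day

At the plume center C_max = M/(n_e·A·√(4πDt)), so D = M²/(4πt·(n_e·A·C_max)²).
n_e·A·C_max = 0.28 × 180 × 0.0013 = 0.06552 kg/m.
D = 2.3²/(4π × 69 × 0.06552²) = 1.42 m²/day.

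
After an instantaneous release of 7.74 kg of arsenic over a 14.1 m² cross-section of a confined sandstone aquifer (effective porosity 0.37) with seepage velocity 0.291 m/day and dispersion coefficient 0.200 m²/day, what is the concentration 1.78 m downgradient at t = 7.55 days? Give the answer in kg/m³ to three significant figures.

0.331 kg/m³

For an instantaneous plane source, C(x,t) = M/(n_e·A·√(4πDt)) · exp(−(x−vt)²/(4Dt)), with n_e·A the pore (flow) area.
Plume center vt = 0.291 × 7.55 = 2.19705 m, so the well at 1.78 m is 0.41705 m upgradient of the peak.
√(4πDt) = 4.356 m, giving peak height M/(n_e·A·√(4πDt)) = 7.74/(0.37 × 14.1 × 4.356) = 0.3406 kg/m³.
(x−vt)²/(4Dt) = (-0.41705)²/(4 × 0.200 × 7.55) = 0.02880; exp(−0.02880) = 0.9716.
C = 0.3406 × 0.9716 = 0.331 kg/m³.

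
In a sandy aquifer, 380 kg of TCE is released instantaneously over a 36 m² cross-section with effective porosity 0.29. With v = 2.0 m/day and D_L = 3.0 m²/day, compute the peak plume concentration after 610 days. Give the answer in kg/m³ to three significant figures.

0.240 kg/m³

The peak of an instantaneous 1D plume sits at x = vt; there the Gaussian factor is 1 and C_max = M/(n_e·A·√(4πDt)), where n_e·A is the pore area the mass is dissolved in.
√(4πDt) = √(4π × 3.0 × 610) = 151.6 m, so C_max = 380/(0.29 × 36 × 151.6) = 0.240 kg/m³.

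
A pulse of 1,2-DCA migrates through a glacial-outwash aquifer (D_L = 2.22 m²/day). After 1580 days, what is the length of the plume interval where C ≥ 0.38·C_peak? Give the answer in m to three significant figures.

The plume is Gaussian with σ = √(2Dt) = √(2 × 2.22 × 1580) = 83.76 m.
C/C_peak = exp(−Δx²/(2σ²)) = 0.38 ⇒ Δx = σ·√(−2 ln 0.38) = 83.76 × 1.391 = 116.5 m.
Width = 2Δx = 233 m.

233 m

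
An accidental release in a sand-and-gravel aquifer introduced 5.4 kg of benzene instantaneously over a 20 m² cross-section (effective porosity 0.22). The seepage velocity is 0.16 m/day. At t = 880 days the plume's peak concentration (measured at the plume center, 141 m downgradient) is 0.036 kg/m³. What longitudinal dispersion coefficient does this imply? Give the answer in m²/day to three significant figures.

At the plume center C_max = M/(n_e·A·√(4πDt)), so D = M²/(4πt·(n_e·A·C_max)²).
n_e·A·C_max = 0.22 × 20 × 0.036 = 0.1584 kg/m.
D = 5.4²/(4π × 880 × 0.1584²) = 0.105 m²/day.

0.105 m²/day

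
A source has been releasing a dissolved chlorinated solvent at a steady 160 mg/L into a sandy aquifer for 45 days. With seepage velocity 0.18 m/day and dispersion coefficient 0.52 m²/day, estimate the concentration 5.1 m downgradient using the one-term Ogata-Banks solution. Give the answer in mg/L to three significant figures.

For a continuous step input, C/C₀ ≈ ½·erfc((x−vt)/(2√(Dt))).
vt = 0.18 × 45 = 8.1 m and 2√(Dt) = 2√(0.52 × 45) = 9.675 m.
Argument (x−vt)/(2√(Dt)) = (5.1 − 8.1)/9.675 = -0.3101; ½·erfc(-0.3101) = 0.6695.
C = 160 × 0.6695 = 107 mg/L.

107 mg/L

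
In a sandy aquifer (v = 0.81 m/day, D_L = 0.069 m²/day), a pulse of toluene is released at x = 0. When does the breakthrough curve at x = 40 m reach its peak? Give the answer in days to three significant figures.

49.3 days

For the 1D instantaneous-source solution, setting ∂C/∂t = 0 at fixed x gives v²t² + 2Dt − x² = 0, so t = (√(D² + v²x²) − D)/v².
√(D² + v²x²) = √(0.069² + 0.81² × 40²) = 32.40; v² = 0.6561.
t = (32.40 − 0.069)/0.6561 = 49.3 days (vs. the pure-advection estimate x/v = 49.4 d).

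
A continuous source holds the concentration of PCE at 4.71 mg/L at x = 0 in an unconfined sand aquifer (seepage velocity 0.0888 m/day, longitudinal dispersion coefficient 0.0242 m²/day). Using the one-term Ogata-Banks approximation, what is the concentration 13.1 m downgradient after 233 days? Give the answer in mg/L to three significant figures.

For a continuous step input, C/C₀ ≈ ½·erfc((x−vt)/(2√(Dt))).
vt = 0.0888 × 233 = 20.6904 m and 2√(Dt) = 2√(0.0242 × 233) = 4.749 m.
Argument (x−vt)/(2√(Dt)) = (13.1 − 20.6904)/4.749 = -1.598; ½·erfc(-1.598) = 0.9881.
C = 4.71 × 0.9881 = 4.65 mg/L.

4.65 mg/L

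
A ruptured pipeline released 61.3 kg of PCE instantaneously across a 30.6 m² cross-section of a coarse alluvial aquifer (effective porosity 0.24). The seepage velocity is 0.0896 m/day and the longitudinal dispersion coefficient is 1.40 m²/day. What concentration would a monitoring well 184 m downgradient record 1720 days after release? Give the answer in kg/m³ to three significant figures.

0.0437 kg/m³

For an instantaneous plane source, C(x,t) = M/(n_e·A·√(4πDt)) · exp(−(x−vt)²/(4Dt)), with n_e·A the pore (flow) area.
Plume center vt = 0.0896 × 1720 = 154.112 m, so the well at 184 m is 29.888 m downgradient of the peak.
√(4πDt) = 174.0 m, giving peak height M/(n_e·A·√(4πDt)) = 61.3/(0.24 × 30.6 × 174.0) = 0.04797 kg/m³.
(x−vt)²/(4Dt) = (29.888)²/(4 × 1.40 × 1720) = 0.09274; exp(−0.09274) = 0.9114.
C = 0.04797 × 0.9114 = 0.0437 kg/m³.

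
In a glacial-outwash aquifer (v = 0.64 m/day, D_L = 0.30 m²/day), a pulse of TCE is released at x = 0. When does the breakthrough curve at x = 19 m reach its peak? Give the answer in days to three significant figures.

For the 1D instantaneous-source solution, setting ∂C/∂t = 0 at fixed x gives v²t² + 2Dt − x² = 0, so t = (√(D² + v²x²) − D)/v².
√(D² + v²x²) = √(0.30² + 0.64² × 19²) = 12.16; v² = 0.4096.
t = (12.16 − 0.30)/0.4096 = 29.0 days (vs. the pure-advection estimate x/v = 29.7 d).

29.0 days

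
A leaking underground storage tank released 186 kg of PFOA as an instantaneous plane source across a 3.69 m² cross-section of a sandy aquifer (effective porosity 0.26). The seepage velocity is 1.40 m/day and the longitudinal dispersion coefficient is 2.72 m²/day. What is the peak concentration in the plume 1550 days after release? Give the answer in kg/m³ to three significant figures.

0.842 kg/m³

The peak of an instantaneous 1D plume sits at x = vt; there the Gaussian factor is 1 and C_max = M/(n_e·A·√(4πDt)), where n_e·A is the pore area the mass is dissolved in.
√(4πDt) = √(4π × 2.72 × 1550) = 230.2 m, so C_max = 186/(0.26 × 3.69 × 230.2) = 0.842 kg/m³.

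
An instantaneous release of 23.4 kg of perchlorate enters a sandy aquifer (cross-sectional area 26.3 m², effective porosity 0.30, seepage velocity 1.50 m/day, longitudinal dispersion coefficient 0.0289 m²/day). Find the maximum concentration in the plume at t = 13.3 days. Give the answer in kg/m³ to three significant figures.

1.35 kg/m³

The peak of an instantaneous 1D plume sits at x = vt; there the Gaussian factor is 1 and C_max = M/(n_e·A·√(4πDt)), where n_e·A is the pore area the mass is dissolved in.
√(4πDt) = √(4π × 0.0289 × 13.3) = 2.198 m, so C_max = 23.4/(0.30 × 26.3 × 2.198) = 1.35 kg/m³.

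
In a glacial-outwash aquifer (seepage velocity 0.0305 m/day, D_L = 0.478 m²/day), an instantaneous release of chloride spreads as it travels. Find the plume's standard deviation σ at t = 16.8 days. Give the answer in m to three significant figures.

Dispersive spreading gives a Gaussian with σ² = 2Dt; advection only shifts the center.
σ = √(2 × 0.478 × 16.8) = 4.01 m.

4.01 m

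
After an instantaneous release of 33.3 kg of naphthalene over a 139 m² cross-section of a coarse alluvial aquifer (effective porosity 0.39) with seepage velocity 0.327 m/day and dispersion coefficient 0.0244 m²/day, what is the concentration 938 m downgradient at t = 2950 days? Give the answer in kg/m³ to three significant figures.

0.00173 kg/m³

For an instantaneous plane source, C(x,t) = M/(n_e·A·√(4πDt)) · exp(−(x−vt)²/(4Dt)), with n_e·A the pore (flow) area.
Plume center vt = 0.327 × 2950 = 964.65 m, so the well at 938 m is 26.65 m upgradient of the peak.
√(4πDt) = 30.08 m, giving peak height M/(n_e·A·√(4πDt)) = 33.3/(0.39 × 139 × 30.08) = 0.02042 kg/m³.
(x−vt)²/(4Dt) = (-26.65)²/(4 × 0.0244 × 2950) = 2.467; exp(−2.467) = 0.08484.
C = 0.02042 × 0.08484 = 0.00173 kg/m³.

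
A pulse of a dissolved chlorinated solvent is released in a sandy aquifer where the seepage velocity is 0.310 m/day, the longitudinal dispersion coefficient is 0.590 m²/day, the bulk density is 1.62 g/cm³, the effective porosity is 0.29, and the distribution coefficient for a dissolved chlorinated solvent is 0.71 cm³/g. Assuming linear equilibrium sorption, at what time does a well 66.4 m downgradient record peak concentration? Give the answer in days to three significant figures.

Retardation factor R = 1 + ρ_b·K_d/n = 1 + 1.62 × 0.71/0.29 = 4.966.
Sorption retards both mechanisms: v_R = v/R = 0.06242 m/day, D_R = D/R = 0.1188 m²/day.
Peak time from v_R²t² + 2D_R t − x² = 0: t = (√(D_R² + v_R²x²) − D_R)/v_R².
√(D_R² + v_R²x²) = √(0.1188² + 0.06242² × 66.4²) = 4.146; v_R² = 0.003896.
t = (4.146 − 0.1188)/0.003896 = 1030 days.

1030 days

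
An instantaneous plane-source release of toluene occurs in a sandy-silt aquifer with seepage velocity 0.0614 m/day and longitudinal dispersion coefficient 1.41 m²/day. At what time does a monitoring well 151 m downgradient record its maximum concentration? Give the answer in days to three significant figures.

For the 1D instantaneous-source solution, setting ∂C/∂t = 0 at fixed x gives v²t² + 2Dt − x² = 0, so t = (√(D² + v²x²) − D)/v².
√(D² + v²x²) = √(1.41² + 0.0614² × 151²) = 9.378; v² = 0.00376996.
t = (9.378 − 1.41)/0.00376996 = 2110 days (vs. the pure-advection estimate x/v = 2460 d).

2110 days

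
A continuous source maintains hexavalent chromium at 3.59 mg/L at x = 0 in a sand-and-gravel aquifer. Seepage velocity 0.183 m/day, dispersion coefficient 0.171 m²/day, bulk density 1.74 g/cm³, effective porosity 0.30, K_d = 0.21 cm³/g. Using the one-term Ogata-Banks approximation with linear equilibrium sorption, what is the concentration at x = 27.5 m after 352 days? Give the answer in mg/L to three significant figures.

2.09 mg/L

Retardation factor R = 1 + ρ_b·K_d/n = 1 + 1.74 × 0.21/0.30 = 2.218.
Sorption retards both mechanisms: v_R = v/R = 0.08251 m/day, D_R = D/R = 0.07710 m²/day.
v_R·t = 0.08251 × 352 = 29.04352 m; 2√(D_R t) = 10.42 m; argument = (27.5 − 29.04352)/10.42 = -0.1481.
C = C₀ × ½·erfc(-0.1481) = 3.59 × 0.5829 = 2.09 mg/L.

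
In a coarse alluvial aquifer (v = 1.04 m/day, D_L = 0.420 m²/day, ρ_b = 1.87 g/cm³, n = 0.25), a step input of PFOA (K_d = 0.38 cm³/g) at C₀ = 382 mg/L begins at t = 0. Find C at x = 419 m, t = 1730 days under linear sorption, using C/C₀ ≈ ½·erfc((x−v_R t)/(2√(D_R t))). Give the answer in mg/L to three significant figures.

380 mg/L

Retardation factor R = 1 + ρ_b·K_d/n = 1 + 1.87 × 0.38/0.25 = 3.842.
Sorption retards both mechanisms: v_R = v/R = 0.2707 m/day, D_R = D/R = 0.1093 m²/day.
v_R·t = 0.2707 × 1730 = 468.311 m; 2√(D_R t) = 27.50 m; argument = (419 − 468.311)/27.50 = -1.793.
C = C₀ × ½·erfc(-1.793) = 382 × 0.9944 = 380 mg/L.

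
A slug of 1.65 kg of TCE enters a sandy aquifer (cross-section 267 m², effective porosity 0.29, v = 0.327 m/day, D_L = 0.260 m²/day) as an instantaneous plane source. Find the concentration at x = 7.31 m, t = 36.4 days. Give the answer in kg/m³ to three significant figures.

For an instantaneous plane source, C(x,t) = M/(n_e·A·√(4πDt)) · exp(−(x−vt)²/(4Dt)), with n_e·A the pore (flow) area.
Plume center vt = 0.327 × 36.4 = 11.9028 m, so the well at 7.31 m is 4.5928 m upgradient of the peak.
√(4πDt) = 10.91 m, giving peak height M/(n_e·A·√(4πDt)) = 1.65/(0.29 × 267 × 10.91) = 0.001953 kg/m³.
(x−vt)²/(4Dt) = (-4.5928)²/(4 × 0.260 × 36.4) = 0.5572; exp(−0.5572) = 0.5728.
C = 0.001953 × 0.5728 = 0.00112 kg/m³.

0.00112 kg/m³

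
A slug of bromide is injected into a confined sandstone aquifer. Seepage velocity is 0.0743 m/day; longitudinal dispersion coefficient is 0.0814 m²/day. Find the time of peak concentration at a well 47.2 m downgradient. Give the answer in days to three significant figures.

621 days

For the 1D instantaneous-source solution, setting ∂C/∂t = 0 at fixed x gives v²t² + 2Dt − x² = 0, so t = (√(D² + v²x²) − D)/v².
√(D² + v²x²) = √(0.0814² + 0.0743² × 47.2²) = 3.508; v² = 0.00552049.
t = (3.508 − 0.0814)/0.00552049 = 621 days (vs. the pure-advection estimate x/v = 635 d).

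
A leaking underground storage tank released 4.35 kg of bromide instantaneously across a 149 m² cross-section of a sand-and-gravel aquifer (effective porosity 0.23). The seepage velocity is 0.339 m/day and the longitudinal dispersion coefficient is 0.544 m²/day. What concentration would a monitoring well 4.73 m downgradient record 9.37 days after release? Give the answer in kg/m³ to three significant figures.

For an instantaneous plane source, C(x,t) = M/(n_e·A·√(4πDt)) · exp(−(x−vt)²/(4Dt)), with n_e·A the pore (flow) area.
Plume center vt = 0.339 × 9.37 = 3.17643 m, so the well at 4.73 m is 1.55357 m downgradient of the peak.
√(4πDt) = 8.003 m, giving peak height M/(n_e·A·√(4πDt)) = 4.35/(0.23 × 149 × 8.003) = 0.01586 kg/m³.
(x−vt)²/(4Dt) = (1.55357)²/(4 × 0.544 × 9.37) = 0.1184; exp(−0.1184) = 0.8883.
C = 0.01586 × 0.8883 = 0.0141 kg/m³.

0.0141 kg/m³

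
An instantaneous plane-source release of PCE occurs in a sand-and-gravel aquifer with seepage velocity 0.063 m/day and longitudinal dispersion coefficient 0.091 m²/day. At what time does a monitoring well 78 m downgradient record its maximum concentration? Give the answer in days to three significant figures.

For the 1D instantaneous-source solution, setting ∂C/∂t = 0 at fixed x gives v²t² + 2Dt − x² = 0, so t = (√(D² + v²x²) − D)/v².
√(D² + v²x²) = √(0.091² + 0.063² × 78²) = 4.915; v² = 0.003969.
t = (4.915 − 0.091)/0.003969 = 1220 days (vs. the pure-advection estimate x/v = 1240 d).

1220 days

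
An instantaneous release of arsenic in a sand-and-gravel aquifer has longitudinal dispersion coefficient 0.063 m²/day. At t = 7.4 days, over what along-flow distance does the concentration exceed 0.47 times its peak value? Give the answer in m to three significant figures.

The plume is Gaussian with σ = √(2Dt) = √(2 × 0.063 × 7.4) = 0.9656 m.
C/C_peak = exp(−Δx²/(2σ²)) = 0.47 ⇒ Δx = σ·√(−2 ln 0.47) = 0.9656 × 1.229 = 1.187 m.
Width = 2Δx = 2.37 m.

2.37 m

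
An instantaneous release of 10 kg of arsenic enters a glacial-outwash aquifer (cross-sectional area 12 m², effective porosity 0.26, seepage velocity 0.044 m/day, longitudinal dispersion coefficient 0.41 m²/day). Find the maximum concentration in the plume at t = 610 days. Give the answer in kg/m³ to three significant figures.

The peak of an instantaneous 1D plume sits at x = vt; there the Gaussian factor is 1 and C_max = M/(n_e·A·√(4πDt)), where n_e·A is the pore area the mass is dissolved in.
√(4πDt) = √(4π × 0.41 × 610) = 56.06 m, so C_max = 10/(0.26 × 12 × 56.06) = 0.0572 kg/m³.

0.0572 kg/m³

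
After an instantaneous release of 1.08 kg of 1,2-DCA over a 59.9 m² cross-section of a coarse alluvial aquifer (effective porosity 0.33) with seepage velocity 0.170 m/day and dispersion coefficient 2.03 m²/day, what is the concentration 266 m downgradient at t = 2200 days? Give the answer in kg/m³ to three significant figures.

For an instantaneous plane source, C(x,t) = M/(n_e·A·√(4πDt)) · exp(−(x−vt)²/(4Dt)), with n_e·A the pore (flow) area.
Plume center vt = 0.170 × 2200 = 374 m, so the well at 266 m is 108 m upgradient of the peak.
√(4πDt) = 236.9 m, giving peak height M/(n_e·A·√(4πDt)) = 1.08/(0.33 × 59.9 × 236.9) = 0.0002306 kg/m³.
(x−vt)²/(4Dt) = (-108)²/(4 × 2.03 × 2200) = 0.6529; exp(−0.6529) = 0.5205.
C = 0.0002306 × 0.5205 = 0.000120 kg/m³.

0.000120 kg/m³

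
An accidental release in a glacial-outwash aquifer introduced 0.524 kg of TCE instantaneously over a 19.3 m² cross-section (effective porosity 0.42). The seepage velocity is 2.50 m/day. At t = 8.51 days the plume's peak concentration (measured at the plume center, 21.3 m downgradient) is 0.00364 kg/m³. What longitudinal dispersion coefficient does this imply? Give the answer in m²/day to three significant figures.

2.95 m²/day

At the plume center C_max = M/(n_e·A·√(4πDt)), so D = M²/(4πt·(n_e·A·C_max)²).
n_e·A·C_max = 0.42 × 19.3 × 0.00364 = 0.02951 kg/m.
D = 0.524²/(4π × 8.51 × 0.02951²) = 2.95 m²/day.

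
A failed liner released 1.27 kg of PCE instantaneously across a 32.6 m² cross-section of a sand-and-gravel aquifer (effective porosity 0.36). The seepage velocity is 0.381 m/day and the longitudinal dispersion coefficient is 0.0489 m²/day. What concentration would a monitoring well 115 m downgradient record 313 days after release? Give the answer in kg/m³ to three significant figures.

For an instantaneous plane source, C(x,t) = M/(n_e·A·√(4πDt)) · exp(−(x−vt)²/(4Dt)), with n_e·A the pore (flow) area.
Plume center vt = 0.381 × 313 = 119.253 m, so the well at 115 m is 4.253 m upgradient of the peak.
√(4πDt) = 13.87 m, giving peak height M/(n_e·A·√(4πDt)) = 1.27/(0.36 × 32.6 × 13.87) = 0.007802 kg/m³.
(x−vt)²/(4Dt) = (-4.253)²/(4 × 0.0489 × 313) = 0.2954; exp(−0.2954) = 0.7442.
C = 0.007802 × 0.7442 = 0.00581 kg/m³.

0.00581 kg/m³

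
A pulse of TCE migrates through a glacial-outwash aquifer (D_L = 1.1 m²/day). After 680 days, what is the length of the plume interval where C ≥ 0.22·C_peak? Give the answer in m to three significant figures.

The plume is Gaussian with σ = √(2Dt) = √(2 × 1.1 × 680) = 38.68 m.
C/C_peak = exp(−Δx²/(2σ²)) = 0.22 ⇒ Δx = σ·√(−2 ln 0.22) = 38.68 × 1.740 = 67.30 m.
Width = 2Δx = 135 m.

135 m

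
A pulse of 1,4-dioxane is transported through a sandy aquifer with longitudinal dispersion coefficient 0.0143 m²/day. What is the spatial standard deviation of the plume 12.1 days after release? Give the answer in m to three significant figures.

Dispersive spreading gives a Gaussian with σ² = 2Dt; advection only shifts the center.
σ = √(2 × 0.0143 × 12.1) = 0.588 m.

0.588 m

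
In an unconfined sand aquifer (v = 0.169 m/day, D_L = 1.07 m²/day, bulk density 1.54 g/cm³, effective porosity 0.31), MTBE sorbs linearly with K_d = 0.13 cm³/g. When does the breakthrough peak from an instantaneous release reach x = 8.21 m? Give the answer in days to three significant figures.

39.3 days

Retardation factor R = 1 + ρ_b·K_d/n = 1 + 1.54 × 0.13/0.31 = 1.646.
Sorption retards both mechanisms: v_R = v/R = 0.1027 m/day, D_R = D/R = 0.6501 m²/day.
Peak time from v_R²t² + 2D_R t − x² = 0: t = (√(D_R² + v_R²x²) − D_R)/v_R².
√(D_R² + v_R²x²) = √(0.6501² + 0.1027² × 8.21²) = 1.065; v_R² = 0.01055.
t = (1.065 − 0.6501)/0.01055 = 39.3 days.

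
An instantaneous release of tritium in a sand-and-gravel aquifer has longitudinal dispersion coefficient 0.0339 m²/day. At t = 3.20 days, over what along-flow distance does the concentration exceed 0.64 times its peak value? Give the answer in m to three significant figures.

The plume is Gaussian with σ = √(2Dt) = √(2 × 0.0339 × 3.20) = 0.4658 m.
C/C_peak = exp(−Δx²/(2σ²)) = 0.64 ⇒ Δx = σ·√(−2 ln 0.64) = 0.4658 × 0.9448 = 0.4401 m.
Width = 2Δx = 0.880 m.

0.880 m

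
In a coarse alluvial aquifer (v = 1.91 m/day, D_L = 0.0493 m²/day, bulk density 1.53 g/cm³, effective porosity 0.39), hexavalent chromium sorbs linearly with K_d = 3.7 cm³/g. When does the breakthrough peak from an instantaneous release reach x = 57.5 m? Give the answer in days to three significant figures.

Retardation factor R = 1 + ρ_b·K_d/n = 1 + 1.53 × 3.7/0.39 = 15.52.
Sorption retards both mechanisms: v_R = v/R = 0.1231 m/day, D_R = D/R = 0.003177 m²/day.
Peak time from v_R²t² + 2D_R t − x² = 0: t = (√(D_R² + v_R²x²) − D_R)/v_R².
√(D_R² + v_R²x²) = √(0.003177² + 0.1231² × 57.5²) = 7.078; v_R² = 0.01515.
t = (7.078 − 0.003177)/0.01515 = 467 days.

467 days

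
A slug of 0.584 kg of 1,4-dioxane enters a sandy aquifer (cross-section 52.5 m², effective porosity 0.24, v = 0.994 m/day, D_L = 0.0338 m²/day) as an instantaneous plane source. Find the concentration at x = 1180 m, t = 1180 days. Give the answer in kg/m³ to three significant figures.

For an instantaneous plane source, C(x,t) = M/(n_e·A·√(4πDt)) · exp(−(x−vt)²/(4Dt)), with n_e·A the pore (flow) area.
Plume center vt = 0.994 × 1180 = 1172.92 m, so the well at 1180 m is 7.08 m downgradient of the peak.
√(4πDt) = 22.39 m, giving peak height M/(n_e·A·√(4πDt)) = 0.584/(0.24 × 52.5 × 22.39) = 0.002070 kg/m³.
(x−vt)²/(4Dt) = (7.08)²/(4 × 0.0338 × 1180) = 0.3142; exp(−0.3142) = 0.7304.
C = 0.002070 × 0.7304 = 0.00151 kg/m³.

0.00151 kg/m³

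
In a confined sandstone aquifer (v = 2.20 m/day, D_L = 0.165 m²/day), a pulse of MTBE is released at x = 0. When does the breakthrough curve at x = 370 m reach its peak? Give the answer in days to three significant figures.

168 days

For the 1D instantaneous-source solution, setting ∂C/∂t = 0 at fixed x gives v²t² + 2Dt − x² = 0, so t = (√(D² + v²x²) − D)/v².
√(D² + v²x²) = √(0.165² + 2.20² × 370²) = 814.0; v² = 4.84.
t = (814.0 − 0.165)/4.84 = 168 days (vs. the pure-advection estimate x/v = 168 d).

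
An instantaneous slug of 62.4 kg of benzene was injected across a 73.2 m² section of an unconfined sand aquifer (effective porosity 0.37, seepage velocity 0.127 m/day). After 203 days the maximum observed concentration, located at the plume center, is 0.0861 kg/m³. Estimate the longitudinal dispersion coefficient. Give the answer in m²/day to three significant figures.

At the plume center C_max = M/(n_e·A·√(4πDt)), so D = M²/(4πt·(n_e·A·C_max)²).
n_e·A·C_max = 0.37 × 73.2 × 0.0861 = 2.332 kg/m.
D = 62.4²/(4π × 203 × 2.332²) = 0.281 m²/day.

0.281 m²/day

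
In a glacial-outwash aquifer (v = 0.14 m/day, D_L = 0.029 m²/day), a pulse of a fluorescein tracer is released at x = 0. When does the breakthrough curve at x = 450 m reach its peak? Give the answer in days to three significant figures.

3210 days

For the 1D instantaneous-source solution, setting ∂C/∂t = 0 at fixed x gives v²t² + 2Dt − x² = 0, so t = (√(D² + v²x²) − D)/v².
√(D² + v²x²) = √(0.029² + 0.14² × 450²) = 63.00; v² = 0.0196.
t = (63.00 − 0.029)/0.0196 = 3210 days (vs. the pure-advection estimate x/v = 3210 d).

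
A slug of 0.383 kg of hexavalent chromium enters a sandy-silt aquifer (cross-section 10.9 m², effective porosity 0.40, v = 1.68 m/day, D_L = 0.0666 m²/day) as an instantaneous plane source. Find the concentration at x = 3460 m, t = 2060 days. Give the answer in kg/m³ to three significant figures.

0.00211 kg/m³

For an instantaneous plane source, C(x,t) = M/(n_e·A·√(4πDt)) · exp(−(x−vt)²/(4Dt)), with n_e·A the pore (flow) area.
Plume center vt = 1.68 × 2060 = 3460.8 m, so the well at 3460 m is 0.8 m upgradient of the peak.
√(4πDt) = 41.52 m, giving peak height M/(n_e·A·√(4πDt)) = 0.383/(0.40 × 10.9 × 41.52) = 0.002116 kg/m³.
(x−vt)²/(4Dt) = (-0.8)²/(4 × 0.0666 × 2060) = 0.001166; exp(−0.001166) = 0.9988.
C = 0.002116 × 0.9988 = 0.00211 kg/m³.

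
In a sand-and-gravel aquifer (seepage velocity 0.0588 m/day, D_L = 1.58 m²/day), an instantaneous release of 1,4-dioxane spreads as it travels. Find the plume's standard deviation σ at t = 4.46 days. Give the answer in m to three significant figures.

Dispersive spreading gives a Gaussian with σ² = 2Dt; advection only shifts the center.
σ = √(2 × 1.58 × 4.46) = 3.75 m.

3.75 m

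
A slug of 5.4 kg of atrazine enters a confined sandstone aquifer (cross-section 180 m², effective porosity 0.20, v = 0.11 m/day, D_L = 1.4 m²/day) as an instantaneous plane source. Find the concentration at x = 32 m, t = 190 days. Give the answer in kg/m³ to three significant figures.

0.00231 kg/m³

For an instantaneous plane source, C(x,t) = M/(n_e·A·√(4πDt)) · exp(−(x−vt)²/(4Dt)), with n_e·A the pore (flow) area.
Plume center vt = 0.11 × 190 = 20.9 m, so the well at 32 m is 11.1 m downgradient of the peak.
√(4πDt) = 57.82 m, giving peak height M/(n_e·A·√(4πDt)) = 5.4/(0.20 × 180 × 57.82) = 0.002594 kg/m³.
(x−vt)²/(4Dt) = (11.1)²/(4 × 1.4 × 190) = 0.1158; exp(−0.1158) = 0.8907.
C = 0.002594 × 0.8907 = 0.00231 kg/m³.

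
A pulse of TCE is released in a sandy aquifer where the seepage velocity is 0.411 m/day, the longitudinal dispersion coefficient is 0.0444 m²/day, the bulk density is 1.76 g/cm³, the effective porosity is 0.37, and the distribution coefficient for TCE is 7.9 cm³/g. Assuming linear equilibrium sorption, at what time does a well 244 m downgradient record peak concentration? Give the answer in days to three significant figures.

22900 days

Retardation factor R = 1 + ρ_b·K_d/n = 1 + 1.76 × 7.9/0.37 = 38.58.
Sorption retards both mechanisms: v_R = v/R = 0.01065 m/day, D_R = D/R = 0.001151 m²/day.
Peak time from v_R²t² + 2D_R t − x² = 0: t = (√(D_R² + v_R²x²) − D_R)/v_R².
√(D_R² + v_R²x²) = √(0.001151² + 0.01065² × 244²) = 2.599; v_R² = 0.0001134.
t = (2.599 − 0.001151)/0.0001134 = 22900 days.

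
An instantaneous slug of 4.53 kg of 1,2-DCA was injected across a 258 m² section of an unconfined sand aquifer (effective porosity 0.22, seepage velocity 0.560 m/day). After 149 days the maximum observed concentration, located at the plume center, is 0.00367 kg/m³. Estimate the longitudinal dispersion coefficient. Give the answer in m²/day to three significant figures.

At the plume center C_max = M/(n_e·A·√(4πDt)), so D = M²/(4πt·(n_e·A·C_max)²).
n_e·A·C_max = 0.22 × 258 × 0.00367 = 0.2083 kg/m.
D = 4.53²/(4π × 149 × 0.2083²) = 0.253 m²/day.

0.253 m²/day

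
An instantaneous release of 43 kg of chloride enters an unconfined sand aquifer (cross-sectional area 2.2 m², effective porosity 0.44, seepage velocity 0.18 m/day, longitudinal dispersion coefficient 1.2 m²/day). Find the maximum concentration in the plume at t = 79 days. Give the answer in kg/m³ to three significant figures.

The peak of an instantaneous 1D plume sits at x = vt; there the Gaussian factor is 1 and C_max = M/(n_e·A·√(4πDt)), where n_e·A is the pore area the mass is dissolved in.
√(4πDt) = √(4π × 1.2 × 79) = 34.52 m, so C_max = 43/(0.44 × 2.2 × 34.52) = 1.29 kg/m³.

1.29 kg/m³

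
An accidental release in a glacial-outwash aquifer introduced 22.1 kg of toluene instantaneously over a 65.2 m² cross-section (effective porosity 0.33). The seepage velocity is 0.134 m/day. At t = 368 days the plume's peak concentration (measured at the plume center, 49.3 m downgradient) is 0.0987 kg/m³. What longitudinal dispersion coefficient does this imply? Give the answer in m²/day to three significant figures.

0.0234 m²/day

At the plume center C_max = M/(n_e·A·√(4πDt)), so D = M²/(4πt·(n_e·A·C_max)²).
n_e·A·C_max = 0.33 × 65.2 × 0.0987 = 2.124 kg/m.
D = 22.1²/(4π × 368 × 2.124²) = 0.0234 m²/day.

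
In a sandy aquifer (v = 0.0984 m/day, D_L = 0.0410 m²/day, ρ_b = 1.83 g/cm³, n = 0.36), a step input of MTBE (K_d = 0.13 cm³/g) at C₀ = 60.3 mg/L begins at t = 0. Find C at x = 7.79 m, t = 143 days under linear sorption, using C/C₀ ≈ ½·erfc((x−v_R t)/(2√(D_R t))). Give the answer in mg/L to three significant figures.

Retardation factor R = 1 + ρ_b·K_d/n = 1 + 1.83 × 0.13/0.36 = 1.661.
Sorption retards both mechanisms: v_R = v/R = 0.05924 m/day, D_R = D/R = 0.02468 m²/day.
v_R·t = 0.05924 × 143 = 8.47132 m; 2√(D_R t) = 3.757 m; argument = (7.79 − 8.47132)/3.757 = -0.1813.
C = C₀ × ½·erfc(-0.1813) = 60.3 × 0.6012 = 36.3 mg/L.

36.3 mg/L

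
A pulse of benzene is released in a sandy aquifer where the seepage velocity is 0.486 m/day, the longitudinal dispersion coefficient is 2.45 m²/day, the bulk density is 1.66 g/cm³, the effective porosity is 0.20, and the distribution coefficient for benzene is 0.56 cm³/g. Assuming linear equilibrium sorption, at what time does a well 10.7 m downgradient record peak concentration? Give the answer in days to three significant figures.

78.9 days

Retardation factor R = 1 + ρ_b·K_d/n = 1 + 1.66 × 0.56/0.20 = 5.648.
Sorption retards both mechanisms: v_R = v/R = 0.08605 m/day, D_R = D/R = 0.4338 m²/day.
Peak time from v_R²t² + 2D_R t − x² = 0: t = (√(D_R² + v_R²x²) − D_R)/v_R².
√(D_R² + v_R²x²) = √(0.4338² + 0.08605² × 10.7²) = 1.018; v_R² = 0.007405.
t = (1.018 − 0.4338)/0.007405 = 78.9 days.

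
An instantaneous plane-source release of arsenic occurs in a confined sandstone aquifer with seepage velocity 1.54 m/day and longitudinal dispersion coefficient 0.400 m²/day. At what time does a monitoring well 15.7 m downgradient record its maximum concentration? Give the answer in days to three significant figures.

10.0 days

For the 1D instantaneous-source solution, setting ∂C/∂t = 0 at fixed x gives v²t² + 2Dt − x² = 0, so t = (√(D² + v²x²) − D)/v².
√(D² + v²x²) = √(0.400² + 1.54² × 15.7²) = 24.18; v² = 2.3716.
t = (24.18 − 0.400)/2.3716 = 10.0 days (vs. the pure-advection estimate x/v = 10.2 d).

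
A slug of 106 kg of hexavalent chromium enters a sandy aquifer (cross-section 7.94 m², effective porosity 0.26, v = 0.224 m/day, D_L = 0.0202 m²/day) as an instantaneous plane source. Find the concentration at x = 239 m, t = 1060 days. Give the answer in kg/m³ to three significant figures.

3.04 kg/m³

For an instantaneous plane source, C(x,t) = M/(n_e·A·√(4πDt)) · exp(−(x−vt)²/(4Dt)), with n_e·A the pore (flow) area.
Plume center vt = 0.224 × 1060 = 237.44 m, so the well at 239 m is 1.56 m downgradient of the peak.
√(4πDt) = 16.40 m, giving peak height M/(n_e·A·√(4πDt)) = 106/(0.26 × 7.94 × 16.40) = 3.131 kg/m³.
(x−vt)²/(4Dt) = (1.56)²/(4 × 0.0202 × 1060) = 0.02841; exp(−0.02841) = 0.9720.
C = 3.131 × 0.9720 = 3.04 kg/m³.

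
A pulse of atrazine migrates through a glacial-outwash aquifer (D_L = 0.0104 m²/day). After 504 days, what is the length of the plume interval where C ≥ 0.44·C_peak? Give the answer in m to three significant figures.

8.30 m

The plume is Gaussian with σ = √(2Dt) = √(2 × 0.0104 × 504) = 3.238 m.
C/C_peak = exp(−Δx²/(2σ²)) = 0.44 ⇒ Δx = σ·√(−2 ln 0.44) = 3.238 × 1.281 = 4.148 m.
Width = 2Δx = 8.30 m.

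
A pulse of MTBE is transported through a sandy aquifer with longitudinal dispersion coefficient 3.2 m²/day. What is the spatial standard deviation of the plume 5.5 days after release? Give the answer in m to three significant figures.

Dispersive spreading gives a Gaussian with σ² = 2Dt; advection only shifts the center.
σ = √(2 × 3.2 × 5.5) = 5.93 m.

5.93 m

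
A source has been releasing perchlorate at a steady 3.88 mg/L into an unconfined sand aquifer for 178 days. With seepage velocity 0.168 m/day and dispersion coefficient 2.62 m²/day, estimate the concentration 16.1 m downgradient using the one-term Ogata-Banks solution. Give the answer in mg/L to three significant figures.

2.62 mg/L

For a continuous step input, C/C₀ ≈ ½·erfc((x−vt)/(2√(Dt))).
vt = 0.168 × 178 = 29.904 m and 2√(Dt) = 2√(2.62 × 178) = 43.19 m.
Argument (x−vt)/(2√(Dt)) = (16.1 − 29.904)/43.19 = -0.3196; ½·erfc(-0.3196) = 0.6744.
C = 3.88 × 0.6744 = 2.62 mg/L.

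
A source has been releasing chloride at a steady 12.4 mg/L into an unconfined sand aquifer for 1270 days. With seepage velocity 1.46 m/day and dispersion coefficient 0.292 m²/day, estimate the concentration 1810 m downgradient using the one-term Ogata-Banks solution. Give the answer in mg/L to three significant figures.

For a continuous step input, C/C₀ ≈ ½·erfc((x−vt)/(2√(Dt))).
vt = 1.46 × 1270 = 1854.2 m and 2√(Dt) = 2√(0.292 × 1270) = 38.51 m.
Argument (x−vt)/(2√(Dt)) = (1810 − 1854.2)/38.51 = -1.148; ½·erfc(-1.148) = 0.9478.
C = 12.4 × 0.9478 = 11.8 mg/L.

11.8 mg/L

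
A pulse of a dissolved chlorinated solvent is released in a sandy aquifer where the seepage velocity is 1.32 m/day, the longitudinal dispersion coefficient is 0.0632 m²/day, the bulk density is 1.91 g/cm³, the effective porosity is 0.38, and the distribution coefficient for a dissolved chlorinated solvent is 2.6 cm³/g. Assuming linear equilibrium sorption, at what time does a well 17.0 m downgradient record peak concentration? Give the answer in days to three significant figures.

181 days

Retardation factor R = 1 + ρ_b·K_d/n = 1 + 1.91 × 2.6/0.38 = 14.07.
Sorption retards both mechanisms: v_R = v/R = 0.09382 m/day, D_R = D/R = 0.004492 m²/day.
Peak time from v_R²t² + 2D_R t − x² = 0: t = (√(D_R² + v_R²x²) − D_R)/v_R².
√(D_R² + v_R²x²) = √(0.004492² + 0.09382² × 17.0²) = 1.595; v_R² = 0.008802.
t = (1.595 − 0.004492)/0.008802 = 181 days.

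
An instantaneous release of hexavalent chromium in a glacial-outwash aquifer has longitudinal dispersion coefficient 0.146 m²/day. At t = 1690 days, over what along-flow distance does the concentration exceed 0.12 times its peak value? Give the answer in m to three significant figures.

91.5 m

The plume is Gaussian with σ = √(2Dt) = √(2 × 0.146 × 1690) = 22.21 m.
C/C_peak = exp(−Δx²/(2σ²)) = 0.12 ⇒ Δx = σ·√(−2 ln 0.12) = 22.21 × 2.059 = 45.73 m.
Width = 2Δx = 91.5 m.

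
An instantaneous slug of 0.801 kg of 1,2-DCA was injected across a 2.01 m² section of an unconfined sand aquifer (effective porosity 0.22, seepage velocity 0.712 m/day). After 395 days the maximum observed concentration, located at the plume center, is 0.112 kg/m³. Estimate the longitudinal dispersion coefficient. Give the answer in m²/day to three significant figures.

0.0527 m²/day

At the plume center C_max = M/(n_e·A·√(4πDt)), so D = M²/(4πt·(n_e·A·C_max)²).
n_e·A·C_max = 0.22 × 2.01 × 0.112 = 0.04953 kg/m.
D = 0.801²/(4π × 395 × 0.04953²) = 0.0527 m²/day.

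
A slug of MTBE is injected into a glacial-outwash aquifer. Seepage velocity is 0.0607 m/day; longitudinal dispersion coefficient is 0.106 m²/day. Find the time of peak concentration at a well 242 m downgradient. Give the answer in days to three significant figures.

For the 1D instantaneous-source solution, setting ∂C/∂t = 0 at fixed x gives v²t² + 2Dt − x² = 0, so t = (√(D² + v²x²) − D)/v².
√(D² + v²x²) = √(0.106² + 0.0607² × 242²) = 14.69; v² = 0.00368449.
t = (14.69 − 0.106)/0.00368449 = 3960 days (vs. the pure-advection estimate x/v = 3990 d).

3960 days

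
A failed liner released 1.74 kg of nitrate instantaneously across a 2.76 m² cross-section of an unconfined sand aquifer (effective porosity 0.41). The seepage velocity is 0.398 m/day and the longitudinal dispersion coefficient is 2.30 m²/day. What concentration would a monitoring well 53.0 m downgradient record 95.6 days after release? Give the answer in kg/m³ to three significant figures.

For an instantaneous plane source, C(x,t) = M/(n_e·A·√(4πDt)) · exp(−(x−vt)²/(4Dt)), with n_e·A the pore (flow) area.
Plume center vt = 0.398 × 95.6 = 38.0488 m, so the well at 53.0 m is 14.9512 m downgradient of the peak.
√(4πDt) = 52.57 m, giving peak height M/(n_e·A·√(4πDt)) = 1.74/(0.41 × 2.76 × 52.57) = 0.02925 kg/m³.
(x−vt)²/(4Dt) = (14.9512)²/(4 × 2.30 × 95.6) = 0.2542; exp(−0.2542) = 0.7755.
C = 0.02925 × 0.7755 = 0.0227 kg/m³.

0.0227 kg/m³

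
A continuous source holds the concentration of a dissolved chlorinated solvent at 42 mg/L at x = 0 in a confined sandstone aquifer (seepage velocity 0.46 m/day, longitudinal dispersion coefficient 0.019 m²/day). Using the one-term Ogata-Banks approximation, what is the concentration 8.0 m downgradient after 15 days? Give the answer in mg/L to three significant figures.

For a continuous step input, C/C₀ ≈ ½·erfc((x−vt)/(2√(Dt))).
vt = 0.46 × 15 = 6.9 m and 2√(Dt) = 2√(0.019 × 15) = 1.068 m.
Argument (x−vt)/(2√(Dt)) = (8.0 − 6.9)/1.068 = 1.030; ½·erfc(1.030) = 0.07261.
C = 42 × 0.07261 = 3.05 mg/L.

3.05 mg/L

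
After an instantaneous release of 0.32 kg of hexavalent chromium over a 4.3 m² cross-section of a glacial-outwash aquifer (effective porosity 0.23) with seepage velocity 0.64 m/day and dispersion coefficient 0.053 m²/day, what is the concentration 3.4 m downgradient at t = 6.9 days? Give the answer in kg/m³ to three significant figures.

For an instantaneous plane source, C(x,t) = M/(n_e·A·√(4πDt)) · exp(−(x−vt)²/(4Dt)), with n_e·A the pore (flow) area.
Plume center vt = 0.64 × 6.9 = 4.416 m, so the well at 3.4 m is 1.016 m upgradient of the peak.
√(4πDt) = 2.144 m, giving peak height M/(n_e·A·√(4πDt)) = 0.32/(0.23 × 4.3 × 2.144) = 0.1509 kg/m³.
(x−vt)²/(4Dt) = (-1.016)²/(4 × 0.053 × 6.9) = 0.7057; exp(−0.7057) = 0.4938.
C = 0.1509 × 0.4938 = 0.0745 kg/m³.

0.0745 kg/m³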